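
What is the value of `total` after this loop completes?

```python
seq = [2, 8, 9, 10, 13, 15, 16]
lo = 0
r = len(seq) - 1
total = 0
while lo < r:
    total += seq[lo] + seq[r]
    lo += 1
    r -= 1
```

Let's trace through this code step by step.

Initialize: seq = [2, 8, 9, 10, 13, 15, 16]
Initialize: lo = 0
Initialize: r = 6
Initialize: total = 0
Entering loop: while lo < r:
After iteration 1: lo = 1, r = 5, total = 18
After iteration 2: lo = 2, r = 4, total = 41
After iteration 3: lo = 3, r = 3, total = 63
Loop ends.

Final answer: 63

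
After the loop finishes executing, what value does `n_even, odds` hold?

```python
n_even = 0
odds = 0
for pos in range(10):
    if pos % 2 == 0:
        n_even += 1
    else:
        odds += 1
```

Let's trace through this code step by step.

Initialize: n_even = 0
Initialize: odds = 0
Entering loop: for pos in range(10):
After iteration 1: pos = 0, n_even = 1, odds = 0
After iteration 2: pos = 1, n_even = 1, odds = 1
After iteration 3: pos = 2, n_even = 2, odds = 1
After iteration 4: pos = 3, n_even = 2, odds = 2
After iteration 5: pos = 4, n_even = 3, odds = 2
After iteration 6: pos = 5, n_even = 3, odds = 3
After iteration 7: pos = 6, n_even = 4, odds = 3
After iteration 8: pos = 7, n_even = 4, odds = 4
After iteration 9: pos = 8, n_even = 5, odds = 4
After iteration 10: pos = 9, n_even = 5, odds = 5
Loop ends.

Final answer: 5, 5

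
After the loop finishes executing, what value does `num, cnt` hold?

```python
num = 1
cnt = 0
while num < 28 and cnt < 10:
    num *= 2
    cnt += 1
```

Let's trace through this code step by step.

Initialize: num = 1
Initialize: cnt = 0
Entering loop: while num < 28 and cnt < 10:
After iteration 1: num = 2, cnt = 1
After iteration 2: num = 4, cnt = 2
After iteration 3: num = 8, cnt = 3
After iteration 4: num = 16, cnt = 4
After iteration 5: num = 32, cnt = 5
Loop ends.

Final answer: 32, 5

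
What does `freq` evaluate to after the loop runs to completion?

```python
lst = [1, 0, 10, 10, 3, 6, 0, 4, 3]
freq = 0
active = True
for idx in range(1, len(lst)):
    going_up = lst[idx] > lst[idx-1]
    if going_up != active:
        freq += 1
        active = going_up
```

Let's trace through this code step by step.

Initialize: lst = [1, 0, 10, 10, 3, 6, 0, 4, 3]
Initialize: freq = 0
Initialize: active = True
Entering loop: for idx in range(1, len(lst)):
After iteration 1: idx = 1, freq = 1, active = False, going_up = False
After iteration 2: idx = 2, freq = 2, active = True, going_up = True
After iteration 3: idx = 3, freq = 3, active = False, going_up = False
After iteration 4: idx = 4, freq = 3, active = False, going_up = False
After iteration 5: idx = 5, freq = 4, active = True, going_up = True
After iteration 6: idx = 6, freq = 5, active = False, going_up = False
After iteration 7: idx = 7, freq = 6, active = True, going_up = True
After iteration 8: idx = 8, freq = 7, active = False, going_up = False
Loop ends.

Final answer: 7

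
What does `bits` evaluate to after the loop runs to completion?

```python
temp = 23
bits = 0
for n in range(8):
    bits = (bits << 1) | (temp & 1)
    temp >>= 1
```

Let's trace through this code step by step.

Initialize: temp = 23
Initialize: bits = 0
Entering loop: for n in range(8):
After iteration 1: n = 0, temp = 11, bits = 1
After iteration 2: n = 1, temp = 5, bits = 3
After iteration 3: n = 2, temp = 2, bits = 7
After iteration 4: n = 3, temp = 1, bits = 14
After iteration 5: n = 4, temp = 0, bits = 29
After iteration 6: n = 5, temp = 0, bits = 58
After iteration 7: n = 6, temp = 0, bits = 116
After iteration 8: n = 7, temp = 0, bits = 232
Loop ends.

Final answer: 232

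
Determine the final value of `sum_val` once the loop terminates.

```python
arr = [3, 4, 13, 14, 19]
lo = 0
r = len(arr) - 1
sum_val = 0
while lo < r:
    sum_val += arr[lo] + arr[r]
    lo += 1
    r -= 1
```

Let's trace through this code step by step.

Initialize: arr = [3, 4, 13, 14, 19]
Initialize: lo = 0
Initialize: r = 4
Initialize: sum_val = 0
Entering loop: while lo < r:
After iteration 1: lo = 1, r = 3, sum_val = 22
After iteration 2: lo = 2, r = 2, sum_val = 40
Loop ends.

Final answer: 40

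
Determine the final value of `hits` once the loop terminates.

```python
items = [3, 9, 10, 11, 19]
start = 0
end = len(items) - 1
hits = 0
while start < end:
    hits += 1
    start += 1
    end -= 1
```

Let's trace through this code step by step.

Initialize: items = [3, 9, 10, 11, 19]
Initialize: start = 0
Initialize: end = 4
Initialize: hits = 0
Entering loop: while start < end:
After iteration 1: start = 1, end = 3, hits = 1
After iteration 2: start = 2, end = 2, hits = 2
Loop ends.

Final answer: 2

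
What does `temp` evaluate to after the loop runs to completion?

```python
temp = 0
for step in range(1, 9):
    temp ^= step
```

Let's trace through this code step by step.

Initialize: temp = 0
Entering loop: for step in range(1, 9):
After iteration 1: step = 1, temp = 1
After iteration 2: step = 2, temp = 3
After iteration 3: step = 3, temp = 0
After iteration 4: step = 4, temp = 4
After iteration 5: step = 5, temp = 1
After iteration 6: step = 6, temp = 7
After iteration 7: step = 7, temp = 0
After iteration 8: step = 8, temp = 8
Loop ends.

Final answer: 8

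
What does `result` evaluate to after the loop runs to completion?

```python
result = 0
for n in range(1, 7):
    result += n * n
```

Let's trace through this code step by step.

Initialize: result = 0
Entering loop: for n in range(1, 7):
After iteration 1: n = 1, result = 1
After iteration 2: n = 2, result = 5
After iteration 3: n = 3, result = 14
After iteration 4: n = 4, result = 30
After iteration 5: n = 5, result = 55
After iteration 6: n = 6, result = 91
Loop ends.

Final answer: 91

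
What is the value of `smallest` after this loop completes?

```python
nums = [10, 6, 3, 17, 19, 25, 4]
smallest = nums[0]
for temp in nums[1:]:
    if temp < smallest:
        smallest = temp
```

Let's trace through this code step by step.

Initialize: nums = [10, 6, 3, 17, 19, 25, 4]
Initialize: smallest = 10
Entering loop: for temp in nums[1:]:
After iteration 1: temp = 6, smallest = 6
After iteration 2: temp = 3, smallest = 3
After iteration 3: temp = 17, smallest = 3
After iteration 4: temp = 19, smallest = 3
After iteration 5: temp = 25, smallest = 3
After iteration 6: temp = 4, smallest = 3
Loop ends.

Final answer: 3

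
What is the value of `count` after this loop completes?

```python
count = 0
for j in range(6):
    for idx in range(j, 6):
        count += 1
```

Let's trace through this code step by step.

Initialize: count = 0
Entering loop: for j in range(6):
After iteration 1: j = 0, count = 6
After iteration 2: j = 1, count = 11
After iteration 3: j = 2, count = 15
After iteration 4: j = 3, count = 18
After iteration 5: j = 4, count = 20
After iteration 6: j = 5, count = 21
Loop ends.

Final answer: 21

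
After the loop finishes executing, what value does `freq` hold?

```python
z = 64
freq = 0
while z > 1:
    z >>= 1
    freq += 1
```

Let's trace through this code step by step.

Initialize: z = 64
Initialize: freq = 0
Entering loop: while z > 1:
After iteration 1: z = 32, freq = 1
After iteration 2: z = 16, freq = 2
After iteration 3: z = 8, freq = 3
After iteration 4: z = 4, freq = 4
After iteration 5: z = 2, freq = 5
After iteration 6: z = 1, freq = 6
Loop ends.

Final answer: 6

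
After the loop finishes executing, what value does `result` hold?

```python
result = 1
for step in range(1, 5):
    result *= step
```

Let's trace through this code step by step.

Initialize: result = 1
Entering loop: for step in range(1, 5):
After iteration 1: step = 1, result = 1
After iteration 2: step = 2, result = 2
After iteration 3: step = 3, result = 6
After iteration 4: step = 4, result = 24
Loop ends.

Final answer: 24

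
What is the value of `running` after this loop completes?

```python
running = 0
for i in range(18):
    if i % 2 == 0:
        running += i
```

Let's trace through this code step by step.

Initialize: running = 0
Entering loop: for i in range(18):
After iteration 1: i = 0, running = 0
After iteration 2: i = 1, running = 0
After iteration 3: i = 2, running = 2
After iteration 4: i = 3, running = 2
After iteration 5: i = 4, running = 6
After iteration 6: i = 5, running = 6
After iteration 7: i = 6, running = 12
After iteration 8: i = 7, running = 12
After iteration 9: i = 8, running = 20
After iteration 10: i = 9, running = 20
After iteration 11: i = 10, running = 30
After iteration 12: i = 11, running = 30
After iteration 13: i = 12, running = 42
After iteration 14: i = 13, running = 42
After iteration 15: i = 14, running = 56
After iteration 16: i = 15, running = 56
After iteration 17: i = 16, running = 72
After iteration 18: i = 17, running = 72
Loop ends.

Final answer: 72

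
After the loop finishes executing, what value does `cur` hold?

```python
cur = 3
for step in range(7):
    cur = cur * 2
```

Let's trace through this code step by step.

Initialize: cur = 3
Entering loop: for step in range(7):
After iteration 1: step = 0, cur = 6
After iteration 2: step = 1, cur = 12
After iteration 3: step = 2, cur = 24
After iteration 4: step = 3, cur = 48
After iteration 5: step = 4, cur = 96
After iteration 6: step = 5, cur = 192
After iteration 7: step = 6, cur = 384
Loop ends.

Final answer: 384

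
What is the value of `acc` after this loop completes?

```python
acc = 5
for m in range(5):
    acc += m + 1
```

Let's trace through this code step by step.

Initialize: acc = 5
Entering loop: for m in range(5):
After iteration 1: m = 0, acc = 6
After iteration 2: m = 1, acc = 8
After iteration 3: m = 2, acc = 11
After iteration 4: m = 3, acc = 15
After iteration 5: m = 4, acc = 20
Loop ends.

Final answer: 20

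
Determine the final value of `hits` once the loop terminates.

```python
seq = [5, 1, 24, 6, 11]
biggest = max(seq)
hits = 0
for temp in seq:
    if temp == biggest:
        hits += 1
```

Let's trace through this code step by step.

Initialize: seq = [5, 1, 24, 6, 11]
Initialize: biggest = 24
Initialize: hits = 0
Entering loop: for temp in seq:
After iteration 1: temp = 5, hits = 0
After iteration 2: temp = 1, hits = 0
After iteration 3: temp = 24, hits = 1
After iteration 4: temp = 6, hits = 1
After iteration 5: temp = 11, hits = 1
Loop ends.

Final answer: 1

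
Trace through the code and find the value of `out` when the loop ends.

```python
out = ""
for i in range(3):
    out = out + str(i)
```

Let's trace through this code step by step.

Initialize: out = ''
Entering loop: for i in range(3):
After iteration 1: i = 0, out = '0'
After iteration 2: i = 1, out = '01'
After iteration 3: i = 2, out = '012'
Loop ends.

Final answer: '012'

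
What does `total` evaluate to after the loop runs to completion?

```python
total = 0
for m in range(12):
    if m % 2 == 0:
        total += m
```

Let's trace through this code step by step.

Initialize: total = 0
Entering loop: for m in range(12):
After iteration 1: m = 0, total = 0
After iteration 2: m = 1, total = 0
After iteration 3: m = 2, total = 2
After iteration 4: m = 3, total = 2
After iteration 5: m = 4, total = 6
After iteration 6: m = 5, total = 6
After iteration 7: m = 6, total = 12
After iteration 8: m = 7, total = 12
After iteration 9: m = 8, total = 20
After iteration 10: m = 9, total = 20
After iteration 11: m = 10, total = 30
After iteration 12: m = 11, total = 30
Loop ends.

Final answer: 30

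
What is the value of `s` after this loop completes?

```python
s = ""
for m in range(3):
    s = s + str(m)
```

Let's trace through this code step by step.

Initialize: s = ''
Entering loop: for m in range(3):
After iteration 1: m = 0, s = '0'
After iteration 2: m = 1, s = '01'
After iteration 3: m = 2, s = '012'
Loop ends.

Final answer: '012'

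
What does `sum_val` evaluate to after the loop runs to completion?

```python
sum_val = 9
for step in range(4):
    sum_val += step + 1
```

Let's trace through this code step by step.

Initialize: sum_val = 9
Entering loop: for step in range(4):
After iteration 1: step = 0, sum_val = 10
After iteration 2: step = 1, sum_val = 12
After iteration 3: step = 2, sum_val = 15
After iteration 4: step = 3, sum_val = 19
Loop ends.

Final answer: 19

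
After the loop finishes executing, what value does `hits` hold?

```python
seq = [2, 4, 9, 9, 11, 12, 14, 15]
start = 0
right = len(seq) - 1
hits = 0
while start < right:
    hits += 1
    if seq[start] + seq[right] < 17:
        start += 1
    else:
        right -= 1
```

Let's trace through this code step by step.

Initialize: seq = [2, 4, 9, 9, 11, 12, 14, 15]
Initialize: start = 0
Initialize: right = 7
Initialize: hits = 0
Entering loop: while start < right:
After iteration 1: start = 0, right = 6, hits = 1
After iteration 2: start = 1, right = 6, hits = 2
After iteration 3: start = 1, right = 5, hits = 3
After iteration 4: start = 2, right = 5, hits = 4
After iteration 5: start = 2, right = 4, hits = 5
After iteration 6: start = 2, right = 3, hits = 6
After iteration 7: start = 2, right = 2, hits = 7
Loop ends.

Final answer: 7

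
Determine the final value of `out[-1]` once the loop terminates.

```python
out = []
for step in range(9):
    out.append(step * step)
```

Let's trace through this code step by step.

Initialize: out = []
Entering loop: for step in range(9):
After iteration 1: step = 0, out = [0]
After iteration 2: step = 1, out = [0, 1]
After iteration 3: step = 2, out = [0, 1, 4]
After iteration 4: step = 3, out = [0, 1, 4, 9]
After iteration 5: step = 4, out = [0, 1, 4, 9, 16]
After iteration 6: step = 5, out = [0, 1, 4, 9, 16, 25]
After iteration 7: step = 6, out = [0, 1, 4, 9, 16, 25, 36]
After iteration 8: step = 7, out = [0, 1, 4, 9, 16, 25, 36, 49]
After iteration 9: step = 8, out = [0, 1, 4, 9, 16, 25, 36, 49, 64]
Loop ends.
out[-1] = 64

Final answer: 64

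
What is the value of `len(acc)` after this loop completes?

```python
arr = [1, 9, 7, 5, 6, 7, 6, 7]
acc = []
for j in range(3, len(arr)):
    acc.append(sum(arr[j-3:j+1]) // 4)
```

Let's trace through this code step by step.

Initialize: arr = [1, 9, 7, 5, 6, 7, 6, 7]
Initialize: acc = []
Entering loop: for j in range(3, len(arr)):
After iteration 1: j = 3, acc = [5]
After iteration 2: j = 4, acc = [5, 6]
After iteration 3: j = 5, acc = [5, 6, 6]
After iteration 4: j = 6, acc = [5, 6, 6, 6]
After iteration 5: j = 7, acc = [5, 6, 6, 6, 6]
Loop ends.
len(acc) = 5

Final answer: 5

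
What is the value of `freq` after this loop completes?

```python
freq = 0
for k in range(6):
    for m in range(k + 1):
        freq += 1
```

Let's trace through this code step by step.

Initialize: freq = 0
Entering loop: for k in range(6):
After iteration 1: k = 0, freq = 1, m = 0
After iteration 2: k = 1, freq = 3, m = 1
After iteration 3: k = 2, freq = 6, m = 2
After iteration 4: k = 3, freq = 10, m = 3
After iteration 5: k = 4, freq = 15, m = 4
After iteration 6: k = 5, freq = 21, m = 5
Loop ends.

Final answer: 21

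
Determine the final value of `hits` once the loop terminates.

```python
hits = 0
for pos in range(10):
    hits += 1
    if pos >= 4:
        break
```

Let's trace through this code step by step.

Initialize: hits = 0
Entering loop: for pos in range(10):
After iteration 1: pos = 0, hits = 1
After iteration 2: pos = 1, hits = 2
After iteration 3: pos = 2, hits = 3
After iteration 4: pos = 3, hits = 4
After iteration 5: pos = 4, hits = 5
Loop ends.

Final answer: 5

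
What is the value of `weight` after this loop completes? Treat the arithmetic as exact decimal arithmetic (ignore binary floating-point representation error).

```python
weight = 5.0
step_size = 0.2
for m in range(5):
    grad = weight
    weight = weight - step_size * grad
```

Let's trace through this code step by step.

Initialize: weight = 5.0
Initialize: step_size = 0.2
Entering loop: for m in range(5):
After iteration 1: m = 0, weight = 4.0, grad = 5.0
After iteration 2: m = 1, weight = 3.2, grad = 4.0
After iteration 3: m = 2, weight = 2.56, grad = 3.2
After iteration 4: m = 3, weight = 2.048, grad = 2.56
After iteration 5: m = 4, weight = 1.6384, grad = 2.048
Loop ends.

Final answer: 1.6384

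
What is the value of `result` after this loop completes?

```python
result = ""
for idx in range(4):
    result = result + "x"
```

Let's trace through this code step by step.

Initialize: result = ''
Entering loop: for idx in range(4):
After iteration 1: idx = 0, result = 'x'
After iteration 2: idx = 1, result = 'xx'
After iteration 3: idx = 2, result = 'xxx'
After iteration 4: idx = 3, result = 'xxxx'
Loop ends.

Final answer: 'xxxx'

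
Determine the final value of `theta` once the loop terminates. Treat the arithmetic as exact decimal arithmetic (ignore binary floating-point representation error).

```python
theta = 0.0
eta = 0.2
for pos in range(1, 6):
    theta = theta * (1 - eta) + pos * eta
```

Let's trace through this code step by step.

Initialize: theta = 0.0
Initialize: eta = 0.2
Entering loop: for pos in range(1, 6):
After iteration 1: pos = 1, theta = 0.2
After iteration 2: pos = 2, theta = 0.56
After iteration 3: pos = 3, theta = 1.048
After iteration 4: pos = 4, theta = 1.6384
After iteration 5: pos = 5, theta = 2.31072
Loop ends.

Final answer: 2.31072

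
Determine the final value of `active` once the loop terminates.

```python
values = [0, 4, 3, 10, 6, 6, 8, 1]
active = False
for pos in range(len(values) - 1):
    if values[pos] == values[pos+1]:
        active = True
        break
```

Let's trace through this code step by step.

Initialize: values = [0, 4, 3, 10, 6, 6, 8, 1]
Initialize: active = False
Entering loop: for pos in range(len(values) - 1):
After iteration 1: pos = 0, active = False
After iteration 2: pos = 1, active = False
After iteration 3: pos = 2, active = False
After iteration 4: pos = 3, active = False
After iteration 5: pos = 4, active = True
Loop ends.

Final answer: True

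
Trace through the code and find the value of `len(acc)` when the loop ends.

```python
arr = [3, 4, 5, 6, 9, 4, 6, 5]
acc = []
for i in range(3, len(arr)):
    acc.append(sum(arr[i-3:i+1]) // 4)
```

Let's trace through this code step by step.

Initialize: arr = [3, 4, 5, 6, 9, 4, 6, 5]
Initialize: acc = []
Entering loop: for i in range(3, len(arr)):
After iteration 1: i = 3, acc = [4]
After iteration 2: i = 4, acc = [4, 6]
After iteration 3: i = 5, acc = [4, 6, 6]
After iteration 4: i = 6, acc = [4, 6, 6, 6]
After iteration 5: i = 7, acc = [4, 6, 6, 6, 6]
Loop ends.
len(acc) = 5

Final answer: 5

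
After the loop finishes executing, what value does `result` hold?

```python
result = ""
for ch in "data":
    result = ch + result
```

Let's trace through this code step by step.

Initialize: result = ''
Entering loop: for ch in "data":
After iteration 1: ch = 'd', result = 'd'
After iteration 2: ch = 'a', result = 'ad'
After iteration 3: ch = 't', result = 'tad'
After iteration 4: ch = 'a', result = 'atad'
Loop ends.

Final answer: 'atad'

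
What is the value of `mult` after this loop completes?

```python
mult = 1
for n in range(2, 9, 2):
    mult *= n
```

Let's trace through this code step by step.

Initialize: mult = 1
Entering loop: for n in range(2, 9, 2):
After iteration 1: n = 2, mult = 2
After iteration 2: n = 4, mult = 8
After iteration 3: n = 6, mult = 48
After iteration 4: n = 8, mult = 384
Loop ends.

Final answer: 384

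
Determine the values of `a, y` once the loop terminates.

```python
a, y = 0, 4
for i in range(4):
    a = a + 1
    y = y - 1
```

Let's trace through this code step by step.

Initialize: a = 0
Initialize: y = 4
Entering loop: for i in range(4):
After iteration 1: i = 0, a = 1, y = 3
After iteration 2: i = 1, a = 2, y = 2
After iteration 3: i = 2, a = 3, y = 1
After iteration 4: i = 3, a = 4, y = 0
Loop ends.

Final answer: 4, 0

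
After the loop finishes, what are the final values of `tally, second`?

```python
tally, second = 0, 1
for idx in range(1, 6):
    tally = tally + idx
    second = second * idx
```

Let's trace through this code step by step.

Initialize: tally = 0
Initialize: second = 1
Entering loop: for idx in range(1, 6):
After iteration 1: idx = 1, tally = 1, second = 1
After iteration 2: idx = 2, tally = 3, second = 2
After iteration 3: idx = 3, tally = 6, second = 6
After iteration 4: idx = 4, tally = 10, second = 24
After iteration 5: idx = 5, tally = 15, second = 120
Loop ends.

Final answer: 15, 120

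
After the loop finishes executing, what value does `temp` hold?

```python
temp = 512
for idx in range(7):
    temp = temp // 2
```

Let's trace through this code step by step.

Initialize: temp = 512
Entering loop: for idx in range(7):
After iteration 1: idx = 0, temp = 256
After iteration 2: idx = 1, temp = 128
After iteration 3: idx = 2, temp = 64
After iteration 4: idx = 3, temp = 32
After iteration 5: idx = 4, temp = 16
After iteration 6: idx = 5, temp = 8
After iteration 7: idx = 6, temp = 4
Loop ends.

Final answer: 4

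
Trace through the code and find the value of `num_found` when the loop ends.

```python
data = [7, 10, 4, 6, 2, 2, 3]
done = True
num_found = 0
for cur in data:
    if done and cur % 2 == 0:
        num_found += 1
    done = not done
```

Let's trace through this code step by step.

Initialize: data = [7, 10, 4, 6, 2, 2, 3]
Initialize: done = True
Initialize: num_found = 0
Entering loop: for cur in data:
After iteration 1: cur = 7, done = False, num_found = 0
After iteration 2: cur = 10, done = True, num_found = 0
After iteration 3: cur = 4, done = False, num_found = 1
After iteration 4: cur = 6, done = True, num_found = 1
After iteration 5: cur = 2, done = False, num_found = 2
After iteration 6: cur = 2, done = True, num_found = 2
After iteration 7: cur = 3, done = False, num_found = 2
Loop ends.

Final answer: 2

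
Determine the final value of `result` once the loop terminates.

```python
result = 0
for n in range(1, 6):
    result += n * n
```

Let's trace through this code step by step.

Initialize: result = 0
Entering loop: for n in range(1, 6):
After iteration 1: n = 1, result = 1
After iteration 2: n = 2, result = 5
After iteration 3: n = 3, result = 14
After iteration 4: n = 4, result = 30
After iteration 5: n = 5, result = 55
Loop ends.

Final answer: 55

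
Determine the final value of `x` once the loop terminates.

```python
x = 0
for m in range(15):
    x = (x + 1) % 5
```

Let's trace through this code step by step.

Initialize: x = 0
Entering loop: for m in range(15):
After iteration 1: m = 0, x = 1
After iteration 2: m = 1, x = 2
After iteration 3: m = 2, x = 3
After iteration 4: m = 3, x = 4
After iteration 5: m = 4, x = 0
After iteration 6: m = 5, x = 1
After iteration 7: m = 6, x = 2
After iteration 8: m = 7, x = 3
After iteration 9: m = 8, x = 4
After iteration 10: m = 9, x = 0
After iteration 11: m = 10, x = 1
After iteration 12: m = 11, x = 2
After iteration 13: m = 12, x = 3
After iteration 14: m = 13, x = 4
After iteration 15: m = 14, x = 0
Loop ends.

Final answer: 0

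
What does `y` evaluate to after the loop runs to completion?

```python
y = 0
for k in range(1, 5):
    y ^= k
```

Let's trace through this code step by step.

Initialize: y = 0
Entering loop: for k in range(1, 5):
After iteration 1: k = 1, y = 1
After iteration 2: k = 2, y = 3
After iteration 3: k = 3, y = 0
After iteration 4: k = 4, y = 4
Loop ends.

Final answer: 4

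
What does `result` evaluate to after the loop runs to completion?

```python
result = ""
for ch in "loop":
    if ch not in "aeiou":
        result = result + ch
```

Let's trace through this code step by step.

Initialize: result = ''
Entering loop: for ch in "loop":
After iteration 1: ch = 'l', result = 'l'
After iteration 2: ch = 'o', result = 'l'
After iteration 3: ch = 'o', result = 'l'
After iteration 4: ch = 'p', result = 'lp'
Loop ends.

Final answer: 'lp'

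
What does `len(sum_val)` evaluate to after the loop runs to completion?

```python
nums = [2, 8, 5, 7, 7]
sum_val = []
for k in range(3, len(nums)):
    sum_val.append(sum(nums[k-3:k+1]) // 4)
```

Let's trace through this code step by step.

Initialize: nums = [2, 8, 5, 7, 7]
Initialize: sum_val = []
Entering loop: for k in range(3, len(nums)):
After iteration 1: k = 3, sum_val = [5]
After iteration 2: k = 4, sum_val = [5, 6]
Loop ends.
len(sum_val) = 2

Final answer: 2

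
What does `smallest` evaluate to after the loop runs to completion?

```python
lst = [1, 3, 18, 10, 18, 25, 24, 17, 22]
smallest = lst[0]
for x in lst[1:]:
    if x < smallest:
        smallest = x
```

Let's trace through this code step by step.

Initialize: lst = [1, 3, 18, 10, 18, 25, 24, 17, 22]
Initialize: smallest = 1
Entering loop: for x in lst[1:]:
After iteration 1: x = 3, smallest = 1
After iteration 2: x = 18, smallest = 1
After iteration 3: x = 10, smallest = 1
After iteration 4: x = 18, smallest = 1
After iteration 5: x = 25, smallest = 1
After iteration 6: x = 24, smallest = 1
After iteration 7: x = 17, smallest = 1
After iteration 8: x = 22, smallest = 1
Loop ends.

Final answer: 1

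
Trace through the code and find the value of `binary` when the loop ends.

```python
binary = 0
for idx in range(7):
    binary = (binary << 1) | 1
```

Let's trace through this code step by step.

Initialize: binary = 0
Entering loop: for idx in range(7):
After iteration 1: idx = 0, binary = 1
After iteration 2: idx = 1, binary = 3
After iteration 3: idx = 2, binary = 7
After iteration 4: idx = 3, binary = 15
After iteration 5: idx = 4, binary = 31
After iteration 6: idx = 5, binary = 63
After iteration 7: idx = 6, binary = 127
Loop ends.

Final answer: 127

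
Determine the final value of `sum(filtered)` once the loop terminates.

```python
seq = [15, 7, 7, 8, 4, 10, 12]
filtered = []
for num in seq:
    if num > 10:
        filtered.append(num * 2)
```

Let's trace through this code step by step.

Initialize: seq = [15, 7, 7, 8, 4, 10, 12]
Initialize: filtered = []
Entering loop: for num in seq:
After iteration 1: num = 15, filtered = [30]
After iteration 2: num = 7, filtered = [30]
After iteration 3: num = 7, filtered = [30]
After iteration 4: num = 8, filtered = [30]
After iteration 5: num = 4, filtered = [30]
After iteration 6: num = 10, filtered = [30]
After iteration 7: num = 12, filtered = [30, 24]
Loop ends.
sum(filtered) = 54

Final answer: 54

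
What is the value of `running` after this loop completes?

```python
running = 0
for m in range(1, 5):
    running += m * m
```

Let's trace through this code step by step.

Initialize: running = 0
Entering loop: for m in range(1, 5):
After iteration 1: m = 1, running = 1
After iteration 2: m = 2, running = 5
After iteration 3: m = 3, running = 14
After iteration 4: m = 4, running = 30
Loop ends.

Final answer: 30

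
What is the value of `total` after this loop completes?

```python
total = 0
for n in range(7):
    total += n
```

Let's trace through this code step by step.

Initialize: total = 0
Entering loop: for n in range(7):
After iteration 1: n = 0, total = 0
After iteration 2: n = 1, total = 1
After iteration 3: n = 2, total = 3
After iteration 4: n = 3, total = 6
After iteration 5: n = 4, total = 10
After iteration 6: n = 5, total = 15
After iteration 7: n = 6, total = 21
Loop ends.

Final answer: 21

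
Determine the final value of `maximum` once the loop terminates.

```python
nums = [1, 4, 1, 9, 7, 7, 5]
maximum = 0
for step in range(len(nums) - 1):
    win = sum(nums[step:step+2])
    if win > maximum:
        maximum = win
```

Let's trace through this code step by step.

Initialize: nums = [1, 4, 1, 9, 7, 7, 5]
Initialize: maximum = 0
Entering loop: for step in range(len(nums) - 1):
After iteration 1: step = 0, maximum = 5, win = 5
After iteration 2: step = 1, maximum = 5, win = 5
After iteration 3: step = 2, maximum = 10, win = 10
After iteration 4: step = 3, maximum = 16, win = 16
After iteration 5: step = 4, maximum = 16, win = 14
After iteration 6: step = 5, maximum = 16, win = 12
Loop ends.

Final answer: 16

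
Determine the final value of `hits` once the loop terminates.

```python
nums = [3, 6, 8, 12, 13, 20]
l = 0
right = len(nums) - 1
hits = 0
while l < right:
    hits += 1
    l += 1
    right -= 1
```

Let's trace through this code step by step.

Initialize: nums = [3, 6, 8, 12, 13, 20]
Initialize: l = 0
Initialize: right = 5
Initialize: hits = 0
Entering loop: while l < right:
After iteration 1: l = 1, right = 4, hits = 1
After iteration 2: l = 2, right = 3, hits = 2
After iteration 3: l = 3, right = 2, hits = 3
Loop ends.

Final answer: 3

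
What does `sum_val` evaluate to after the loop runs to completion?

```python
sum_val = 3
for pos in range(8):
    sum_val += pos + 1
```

Let's trace through this code step by step.

Initialize: sum_val = 3
Entering loop: for pos in range(8):
After iteration 1: pos = 0, sum_val = 4
After iteration 2: pos = 1, sum_val = 6
After iteration 3: pos = 2, sum_val = 9
After iteration 4: pos = 3, sum_val = 13
After iteration 5: pos = 4, sum_val = 18
After iteration 6: pos = 5, sum_val = 24
After iteration 7: pos = 6, sum_val = 31
After iteration 8: pos = 7, sum_val = 39
Loop ends.

Final answer: 39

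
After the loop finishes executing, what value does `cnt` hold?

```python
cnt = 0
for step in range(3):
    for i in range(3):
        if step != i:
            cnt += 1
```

Let's trace through this code step by step.

Initialize: cnt = 0
Entering loop: for step in range(3):
After iteration 1: step = 0, cnt = 2
After iteration 2: step = 1, cnt = 4
After iteration 3: step = 2, cnt = 6
Loop ends.

Final answer: 6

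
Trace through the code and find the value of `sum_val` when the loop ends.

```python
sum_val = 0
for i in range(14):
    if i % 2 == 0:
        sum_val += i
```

Let's trace through this code step by step.

Initialize: sum_val = 0
Entering loop: for i in range(14):
After iteration 1: i = 0, sum_val = 0
After iteration 2: i = 1, sum_val = 0
After iteration 3: i = 2, sum_val = 2
After iteration 4: i = 3, sum_val = 2
After iteration 5: i = 4, sum_val = 6
After iteration 6: i = 5, sum_val = 6
After iteration 7: i = 6, sum_val = 12
After iteration 8: i = 7, sum_val = 12
After iteration 9: i = 8, sum_val = 20
After iteration 10: i = 9, sum_val = 20
After iteration 11: i = 10, sum_val = 30
After iteration 12: i = 11, sum_val = 30
After iteration 13: i = 12, sum_val = 42
After iteration 14: i = 13, sum_val = 42
Loop ends.

Final answer: 42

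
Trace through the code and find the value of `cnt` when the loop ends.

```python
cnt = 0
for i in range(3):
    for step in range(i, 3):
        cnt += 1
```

Let's trace through this code step by step.

Initialize: cnt = 0
Entering loop: for i in range(3):
After iteration 1: i = 0, cnt = 3
After iteration 2: i = 1, cnt = 5
After iteration 3: i = 2, cnt = 6
Loop ends.

Final answer: 6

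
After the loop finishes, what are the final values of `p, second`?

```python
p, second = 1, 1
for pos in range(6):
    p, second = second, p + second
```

Let's trace through this code step by step.

Initialize: p = 1
Initialize: second = 1
Entering loop: for pos in range(6):
After iteration 1: pos = 0, p = 1, second = 2
After iteration 2: pos = 1, p = 2, second = 3
After iteration 3: pos = 2, p = 3, second = 5
After iteration 4: pos = 3, p = 5, second = 8
After iteration 5: pos = 4, p = 8, second = 13
After iteration 6: pos = 5, p = 13, second = 21
Loop ends.

Final answer: 13, 21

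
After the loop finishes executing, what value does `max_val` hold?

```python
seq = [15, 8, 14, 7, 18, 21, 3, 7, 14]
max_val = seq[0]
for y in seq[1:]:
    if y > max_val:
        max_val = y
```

Let's trace through this code step by step.

Initialize: seq = [15, 8, 14, 7, 18, 21, 3, 7, 14]
Initialize: max_val = 15
Entering loop: for y in seq[1:]:
After iteration 1: y = 8, max_val = 15
After iteration 2: y = 14, max_val = 15
After iteration 3: y = 7, max_val = 15
After iteration 4: y = 18, max_val = 18
After iteration 5: y = 21, max_val = 21
After iteration 6: y = 3, max_val = 21
After iteration 7: y = 7, max_val = 21
After iteration 8: y = 14, max_val = 21
Loop ends.

Final answer: 21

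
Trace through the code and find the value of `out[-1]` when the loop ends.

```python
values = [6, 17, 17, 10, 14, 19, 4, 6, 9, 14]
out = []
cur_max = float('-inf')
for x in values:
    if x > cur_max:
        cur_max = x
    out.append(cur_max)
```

Let's trace through this code step by step.

Initialize: values = [6, 17, 17, 10, 14, 19, 4, 6, 9, 14]
Initialize: out = []
Initialize: cur_max = -inf
Entering loop: for x in values:
After iteration 1: x = 6, out = [6], cur_max = 6
After iteration 2: x = 17, out = [6, 17], cur_max = 17
After iteration 3: x = 17, out = [6, 17, 17], cur_max = 17
After iteration 4: x = 10, out = [6, 17, 17, 17], cur_max = 17
After iteration 5: x = 14, out = [6, 17, 17, 17, 17], cur_max = 17
After iteration 6: x = 19, out = [6, 17, 17, 17, 17, 19], cur_max = 19
After iteration 7: x = 4, out = [6, 17, 17, 17, 17, 19, 19], cur_max = 19
After iteration 8: x = 6, out = [6, 17, 17, 17, 17, 19, 19, 19], cur_max = 19
After iteration 9: x = 9, out = [6, 17, 17, 17, 17, 19, 19, 19, 19], cur_max = 19
After iteration 10: x = 14, out = [6, 17, 17, 17, 17, 19, 19, 19, 19, 19], cur_max = 19
Loop ends.
out[-1] = 19

Final answer: 19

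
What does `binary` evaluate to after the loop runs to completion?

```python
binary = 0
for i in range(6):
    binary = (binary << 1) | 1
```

Let's trace through this code step by step.

Initialize: binary = 0
Entering loop: for i in range(6):
After iteration 1: i = 0, binary = 1
After iteration 2: i = 1, binary = 3
After iteration 3: i = 2, binary = 7
After iteration 4: i = 3, binary = 15
After iteration 5: i = 4, binary = 31
After iteration 6: i = 5, binary = 63
Loop ends.

Final answer: 63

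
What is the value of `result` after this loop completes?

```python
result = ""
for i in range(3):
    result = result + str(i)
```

Let's trace through this code step by step.

Initialize: result = ''
Entering loop: for i in range(3):
After iteration 1: i = 0, result = '0'
After iteration 2: i = 1, result = '01'
After iteration 3: i = 2, result = '012'
Loop ends.

Final answer: '012'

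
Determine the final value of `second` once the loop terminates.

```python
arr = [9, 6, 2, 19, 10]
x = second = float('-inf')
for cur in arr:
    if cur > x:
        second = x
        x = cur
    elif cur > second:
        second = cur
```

Let's trace through this code step by step.

Initialize: arr = [9, 6, 2, 19, 10]
Initialize: x = -inf
Initialize: second = -inf
Entering loop: for cur in arr:
After iteration 1: cur = 9, x = 9, second = -inf
After iteration 2: cur = 6, x = 9, second = 6
After iteration 3: cur = 2, x = 9, second = 6
After iteration 4: cur = 19, x = 19, second = 9
After iteration 5: cur = 10, x = 19, second = 10
Loop ends.

Final answer: 10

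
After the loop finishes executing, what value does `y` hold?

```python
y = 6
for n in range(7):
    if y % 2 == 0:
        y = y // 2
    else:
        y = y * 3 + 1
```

Let's trace through this code step by step.

Initialize: y = 6
Entering loop: for n in range(7):
After iteration 1: n = 0, y = 3
After iteration 2: n = 1, y = 10
After iteration 3: n = 2, y = 5
After iteration 4: n = 3, y = 16
After iteration 5: n = 4, y = 8
After iteration 6: n = 5, y = 4
After iteration 7: n = 6, y = 2
Loop ends.

Final answer: 2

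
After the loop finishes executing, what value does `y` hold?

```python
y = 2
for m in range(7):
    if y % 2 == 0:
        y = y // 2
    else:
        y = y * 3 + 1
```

Let's trace through this code step by step.

Initialize: y = 2
Entering loop: for m in range(7):
After iteration 1: m = 0, y = 1
After iteration 2: m = 1, y = 4
After iteration 3: m = 2, y = 2
After iteration 4: m = 3, y = 1
After iteration 5: m = 4, y = 4
After iteration 6: m = 5, y = 2
After iteration 7: m = 6, y = 1
Loop ends.

Final answer: 1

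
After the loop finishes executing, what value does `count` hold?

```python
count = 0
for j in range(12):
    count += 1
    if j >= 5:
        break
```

Let's trace through this code step by step.

Initialize: count = 0
Entering loop: for j in range(12):
After iteration 1: j = 0, count = 1
After iteration 2: j = 1, count = 2
After iteration 3: j = 2, count = 3
After iteration 4: j = 3, count = 4
After iteration 5: j = 4, count = 5
After iteration 6: j = 5, count = 6
Loop ends.

Final answer: 6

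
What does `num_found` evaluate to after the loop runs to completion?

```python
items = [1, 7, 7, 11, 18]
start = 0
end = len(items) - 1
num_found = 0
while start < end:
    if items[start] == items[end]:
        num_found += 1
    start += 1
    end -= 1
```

Let's trace through this code step by step.

Initialize: items = [1, 7, 7, 11, 18]
Initialize: start = 0
Initialize: end = 4
Initialize: num_found = 0
Entering loop: while start < end:
After iteration 1: start = 1, end = 3, num_found = 0
After iteration 2: start = 2, end = 2, num_found = 0
Loop ends.

Final answer: 0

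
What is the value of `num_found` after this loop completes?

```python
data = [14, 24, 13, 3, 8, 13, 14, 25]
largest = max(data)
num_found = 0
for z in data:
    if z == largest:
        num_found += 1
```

Let's trace through this code step by step.

Initialize: data = [14, 24, 13, 3, 8, 13, 14, 25]
Initialize: largest = 25
Initialize: num_found = 0
Entering loop: for z in data:
After iteration 1: z = 14, num_found = 0
After iteration 2: z = 24, num_found = 0
After iteration 3: z = 13, num_found = 0
After iteration 4: z = 3, num_found = 0
After iteration 5: z = 8, num_found = 0
After iteration 6: z = 13, num_found = 0
After iteration 7: z = 14, num_found = 0
After iteration 8: z = 25, num_found = 1
Loop ends.

Final answer: 1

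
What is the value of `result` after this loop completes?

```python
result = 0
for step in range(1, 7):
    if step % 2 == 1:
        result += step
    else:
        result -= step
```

Let's trace through this code step by step.

Initialize: result = 0
Entering loop: for step in range(1, 7):
After iteration 1: step = 1, result = 1
After iteration 2: step = 2, result = -1
After iteration 3: step = 3, result = 2
After iteration 4: step = 4, result = -2
After iteration 5: step = 5, result = 3
After iteration 6: step = 6, result = -3
Loop ends.

Final answer: -3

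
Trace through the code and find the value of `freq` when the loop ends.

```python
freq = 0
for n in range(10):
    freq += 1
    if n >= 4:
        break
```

Let's trace through this code step by step.

Initialize: freq = 0
Entering loop: for n in range(10):
After iteration 1: n = 0, freq = 1
After iteration 2: n = 1, freq = 2
After iteration 3: n = 2, freq = 3
After iteration 4: n = 3, freq = 4
After iteration 5: n = 4, freq = 5
Loop ends.

Final answer: 5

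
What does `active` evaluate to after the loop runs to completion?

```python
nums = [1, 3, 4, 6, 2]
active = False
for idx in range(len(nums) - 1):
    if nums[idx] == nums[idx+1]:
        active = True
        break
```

Let's trace through this code step by step.

Initialize: nums = [1, 3, 4, 6, 2]
Initialize: active = False
Entering loop: for idx in range(len(nums) - 1):
After iteration 1: idx = 0, active = False
After iteration 2: idx = 1, active = False
After iteration 3: idx = 2, active = False
After iteration 4: idx = 3, active = False
Loop ends.

Final answer: False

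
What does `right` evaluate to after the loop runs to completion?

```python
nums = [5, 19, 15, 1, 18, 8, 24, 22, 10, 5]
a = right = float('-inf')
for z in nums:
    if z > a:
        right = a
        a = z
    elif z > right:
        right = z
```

Let's trace through this code step by step.

Initialize: nums = [5, 19, 15, 1, 18, 8, 24, 22, 10, 5]
Initialize: a = -inf
Initialize: right = -inf
Entering loop: for z in nums:
After iteration 1: z = 5, a = 5, right = -inf
After iteration 2: z = 19, a = 19, right = 5
After iteration 3: z = 15, a = 19, right = 15
After iteration 4: z = 1, a = 19, right = 15
After iteration 5: z = 18, a = 19, right = 18
After iteration 6: z = 8, a = 19, right = 18
After iteration 7: z = 24, a = 24, right = 19
After iteration 8: z = 22, a = 24, right = 22
After iteration 9: z = 10, a = 24, right = 22
After iteration 10: z = 5, a = 24, right = 22
Loop ends.

Final answer: 22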